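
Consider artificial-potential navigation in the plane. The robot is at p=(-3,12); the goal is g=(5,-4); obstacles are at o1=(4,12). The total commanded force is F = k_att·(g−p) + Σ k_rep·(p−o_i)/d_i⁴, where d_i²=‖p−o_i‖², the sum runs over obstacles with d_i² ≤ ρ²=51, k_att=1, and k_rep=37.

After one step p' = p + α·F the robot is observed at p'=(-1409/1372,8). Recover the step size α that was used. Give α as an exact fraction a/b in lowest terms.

F_att = 1·(g−p) = 1·(8,-16) = (8.0000,-16.0000)
o1: d²=49 ≤ ρ²=51; F_rep = 37·(-7,0)/49² = (-0.1079,0.0000)
F = F_att + ΣF_rep = (7.8921,-16.0000)
Δp = p'−p = (1.9730,-4.0000); α = Δx/Fx = (2707/1372) / (2707/343) = 1/4
check: Δy/Fy = (-4) / (-16) = 1/4 ✓

α = 1/4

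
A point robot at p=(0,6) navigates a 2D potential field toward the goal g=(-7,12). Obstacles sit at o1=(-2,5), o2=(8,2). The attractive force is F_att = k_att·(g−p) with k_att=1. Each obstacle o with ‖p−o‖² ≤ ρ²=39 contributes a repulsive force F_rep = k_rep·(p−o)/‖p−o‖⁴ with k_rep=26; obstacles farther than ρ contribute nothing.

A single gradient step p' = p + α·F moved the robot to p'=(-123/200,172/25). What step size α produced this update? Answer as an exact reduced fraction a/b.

F_att = 1·(g−p) = 1·(-7,6) = (-7.0000,6.0000)
o1: d²=5 ≤ ρ²=39; F_rep = 26·(2,1)/5² = (2.0800,1.0400)
o2: d²=80 > ρ²=39 → inactive
F = F_att + ΣF_rep = (-4.9200,7.0400)
Δp = p'−p = (-0.6150,0.8800); α = Δx/Fx = (-123/200) / (-123/25) = 1/8
check: Δy/Fy = (22/25) / (176/25) = 1/8 ✓

α = 1/8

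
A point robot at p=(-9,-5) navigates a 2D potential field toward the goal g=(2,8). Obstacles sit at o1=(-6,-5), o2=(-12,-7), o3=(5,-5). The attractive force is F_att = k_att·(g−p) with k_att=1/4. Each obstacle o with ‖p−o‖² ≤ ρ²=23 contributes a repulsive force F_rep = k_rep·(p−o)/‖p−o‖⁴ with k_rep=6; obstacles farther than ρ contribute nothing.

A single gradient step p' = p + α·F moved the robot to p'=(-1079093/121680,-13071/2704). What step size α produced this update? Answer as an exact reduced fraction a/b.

F_att = 1/4·(g−p) = 1/4·(11,13) = (2.7500,3.2500)
o1: d²=9 ≤ ρ²=23; F_rep = 6·(-3,0)/9² = (-0.2222,0.0000)
o2: d²=13 ≤ ρ²=23; F_rep = 6·(3,2)/13² = (0.1065,0.0710)
o3: d²=196 > ρ²=23 → inactive
F = F_att + ΣF_rep = (2.6343,3.3210)
Δp = p'−p = (0.1317,0.1661); α = Δx/Fx = (16027/121680) / (16027/6084) = 1/20
check: Δy/Fy = (449/2704) / (2245/676) = 1/20 ✓

α = 1/20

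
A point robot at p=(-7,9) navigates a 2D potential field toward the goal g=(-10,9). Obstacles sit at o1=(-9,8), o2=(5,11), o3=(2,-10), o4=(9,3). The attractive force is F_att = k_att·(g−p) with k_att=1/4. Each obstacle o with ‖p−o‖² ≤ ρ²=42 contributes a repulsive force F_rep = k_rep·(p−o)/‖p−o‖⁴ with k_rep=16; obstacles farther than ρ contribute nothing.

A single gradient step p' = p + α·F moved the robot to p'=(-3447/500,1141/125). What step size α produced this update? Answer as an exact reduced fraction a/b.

α = 1/5

F_att = 1/4·(g−p) = 1/4·(-3,0) = (-0.7500,0.0000)
o1: d²=5 ≤ ρ²=42; F_rep = 16·(2,1)/5² = (1.2800,0.6400)
o2: d²=148 > ρ²=42 → inactive
o3: d²=442 > ρ²=42 → inactive
o4: d²=292 > ρ²=42 → inactive
F = F_att + ΣF_rep = (0.5300,0.6400)
Δp = p'−p = (0.1060,0.1280); α = Δx/Fx = (53/500) / (53/100) = 1/5
check: Δy/Fy = (16/125) / (16/25) = 1/5 ✓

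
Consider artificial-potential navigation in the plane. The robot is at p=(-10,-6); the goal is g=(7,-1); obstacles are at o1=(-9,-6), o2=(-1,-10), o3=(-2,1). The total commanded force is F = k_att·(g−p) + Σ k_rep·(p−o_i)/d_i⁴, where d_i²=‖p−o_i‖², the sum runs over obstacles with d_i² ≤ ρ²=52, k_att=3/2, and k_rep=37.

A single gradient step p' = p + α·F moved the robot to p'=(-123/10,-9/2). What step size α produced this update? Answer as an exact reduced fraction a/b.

α = 1/5

F_att = 3/2·(g−p) = 3/2·(17,5) = (25.5000,7.5000)
o1: d²=1 ≤ ρ²=52; F_rep = 37·(-1,0)/1² = (-37.0000,0.0000)
o2: d²=97 > ρ²=52 → inactive
o3: d²=113 > ρ²=52 → inactive
F = F_att + ΣF_rep = (-11.5000,7.5000)
Δp = p'−p = (-2.3000,1.5000); α = Δx/Fx = (-23/10) / (-23/2) = 1/5
check: Δy/Fy = (3/2) / (15/2) = 1/5 ✓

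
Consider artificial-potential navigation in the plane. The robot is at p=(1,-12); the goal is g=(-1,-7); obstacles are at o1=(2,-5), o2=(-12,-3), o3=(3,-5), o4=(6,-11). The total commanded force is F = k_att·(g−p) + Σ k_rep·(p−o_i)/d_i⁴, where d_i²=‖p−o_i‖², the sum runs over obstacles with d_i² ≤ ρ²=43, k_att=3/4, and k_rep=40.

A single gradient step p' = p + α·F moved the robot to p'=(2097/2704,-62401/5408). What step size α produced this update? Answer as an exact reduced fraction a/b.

F_att = 3/4·(g−p) = 3/4·(-2,5) = (-1.5000,3.7500)
o1: d²=50 > ρ²=43 → inactive
o2: d²=250 > ρ²=43 → inactive
o3: d²=53 > ρ²=43 → inactive
o4: d²=26 ≤ ρ²=43; F_rep = 40·(-5,-1)/26² = (-0.2959,-0.0592)
F = F_att + ΣF_rep = (-1.7959,3.6908)
Δp = p'−p = (-0.2245,0.4614); α = Δx/Fx = (-607/2704) / (-607/338) = 1/8
check: Δy/Fy = (2495/5408) / (2495/676) = 1/8 ✓

α = 1/8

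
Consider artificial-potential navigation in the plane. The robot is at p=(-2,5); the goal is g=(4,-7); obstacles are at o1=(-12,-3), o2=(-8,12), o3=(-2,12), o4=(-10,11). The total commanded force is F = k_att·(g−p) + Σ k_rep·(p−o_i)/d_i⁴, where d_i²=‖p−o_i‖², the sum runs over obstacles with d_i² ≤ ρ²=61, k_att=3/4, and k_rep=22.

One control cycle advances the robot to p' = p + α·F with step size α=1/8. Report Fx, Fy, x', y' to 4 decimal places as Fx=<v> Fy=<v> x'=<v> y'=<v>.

F_att = 3/4·(g−p) = 3/4·(6,-12) = (4.5000,-9.0000)
o1: d²=164 > ρ²=61 → inactive
o2: d²=85 > ρ²=61 → inactive
o3: d²=49 ≤ ρ²=61; F_rep = 22·(0,-7)/49² = (0.0000,-0.0641)
o4: d²=100 > ρ²=61 → inactive
F = F_att + ΣF_rep = (4.5000,-9.0641)
p' = p + 1/8·F = (-1.4375,3.8670)

Fx=4.5000 Fy=-9.0641 x'=-1.4375 y'=3.8670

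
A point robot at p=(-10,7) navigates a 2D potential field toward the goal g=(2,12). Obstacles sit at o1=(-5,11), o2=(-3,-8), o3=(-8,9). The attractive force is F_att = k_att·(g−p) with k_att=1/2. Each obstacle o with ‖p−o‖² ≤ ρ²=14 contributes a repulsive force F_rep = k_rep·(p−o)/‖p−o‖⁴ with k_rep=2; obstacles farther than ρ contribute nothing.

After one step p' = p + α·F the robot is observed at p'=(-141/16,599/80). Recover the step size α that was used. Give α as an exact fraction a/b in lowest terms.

F_att = 1/2·(g−p) = 1/2·(12,5) = (6.0000,2.5000)
o1: d²=41 > ρ²=14 → inactive
o2: d²=274 > ρ²=14 → inactive
o3: d²=8 ≤ ρ²=14; F_rep = 2·(-2,-2)/8² = (-0.0625,-0.0625)
F = F_att + ΣF_rep = (5.9375,2.4375)
Δp = p'−p = (1.1875,0.4875); α = Δx/Fx = (19/16) / (95/16) = 1/5
check: Δy/Fy = (39/80) / (39/16) = 1/5 ✓

α = 1/5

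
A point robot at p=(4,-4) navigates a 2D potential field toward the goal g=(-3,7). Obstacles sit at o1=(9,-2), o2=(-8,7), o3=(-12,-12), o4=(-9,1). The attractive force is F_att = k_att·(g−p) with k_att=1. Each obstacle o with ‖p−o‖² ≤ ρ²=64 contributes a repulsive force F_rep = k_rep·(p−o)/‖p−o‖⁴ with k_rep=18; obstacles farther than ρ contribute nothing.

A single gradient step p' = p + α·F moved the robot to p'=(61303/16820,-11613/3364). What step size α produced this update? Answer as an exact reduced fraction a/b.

α = 1/20

F_att = 1·(g−p) = 1·(-7,11) = (-7.0000,11.0000)
o1: d²=29 ≤ ρ²=64; F_rep = 18·(-5,-2)/29² = (-0.1070,-0.0428)
o2: d²=265 > ρ²=64 → inactive
o3: d²=320 > ρ²=64 → inactive
o4: d²=194 > ρ²=64 → inactive
F = F_att + ΣF_rep = (-7.1070,10.9572)
Δp = p'−p = (-0.3554,0.5479); α = Δx/Fx = (-5977/16820) / (-5977/841) = 1/20
check: Δy/Fy = (1843/3364) / (9215/841) = 1/20 ✓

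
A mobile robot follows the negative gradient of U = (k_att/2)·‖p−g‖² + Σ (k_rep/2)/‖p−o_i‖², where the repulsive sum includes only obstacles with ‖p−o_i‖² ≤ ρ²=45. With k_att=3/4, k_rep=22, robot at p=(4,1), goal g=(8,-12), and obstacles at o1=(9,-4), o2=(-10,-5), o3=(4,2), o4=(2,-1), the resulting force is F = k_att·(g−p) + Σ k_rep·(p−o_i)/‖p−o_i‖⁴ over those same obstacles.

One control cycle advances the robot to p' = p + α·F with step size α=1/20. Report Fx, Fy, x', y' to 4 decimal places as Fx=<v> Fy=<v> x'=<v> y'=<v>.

Fx=3.6875 Fy=-31.0625 x'=4.1844 y'=-0.5531

F_att = 3/4·(g−p) = 3/4·(4,-13) = (3.0000,-9.7500)
o1: d²=50 > ρ²=45 → inactive
o2: d²=232 > ρ²=45 → inactive
o3: d²=1 ≤ ρ²=45; F_rep = 22·(0,-1)/1² = (0.0000,-22.0000)
o4: d²=8 ≤ ρ²=45; F_rep = 22·(2,2)/8² = (0.6875,0.6875)
F = F_att + ΣF_rep = (3.6875,-31.0625)
p' = p + 1/20·F = (4.1844,-0.5531)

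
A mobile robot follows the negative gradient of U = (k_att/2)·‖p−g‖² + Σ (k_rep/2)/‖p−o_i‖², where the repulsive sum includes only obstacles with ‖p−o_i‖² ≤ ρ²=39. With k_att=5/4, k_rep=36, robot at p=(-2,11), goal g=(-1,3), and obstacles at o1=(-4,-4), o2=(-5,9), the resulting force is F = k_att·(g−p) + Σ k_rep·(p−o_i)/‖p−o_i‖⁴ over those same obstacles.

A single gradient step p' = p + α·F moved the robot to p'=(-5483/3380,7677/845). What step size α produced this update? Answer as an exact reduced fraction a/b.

α = 1/5

F_att = 5/4·(g−p) = 5/4·(1,-8) = (1.2500,-10.0000)
o1: d²=229 > ρ²=39 → inactive
o2: d²=13 ≤ ρ²=39; F_rep = 36·(3,2)/13² = (0.6391,0.4260)
F = F_att + ΣF_rep = (1.8891,-9.5740)
Δp = p'−p = (0.3778,-1.9148); α = Δx/Fx = (1277/3380) / (1277/676) = 1/5
check: Δy/Fy = (-1618/845) / (-1618/169) = 1/5 ✓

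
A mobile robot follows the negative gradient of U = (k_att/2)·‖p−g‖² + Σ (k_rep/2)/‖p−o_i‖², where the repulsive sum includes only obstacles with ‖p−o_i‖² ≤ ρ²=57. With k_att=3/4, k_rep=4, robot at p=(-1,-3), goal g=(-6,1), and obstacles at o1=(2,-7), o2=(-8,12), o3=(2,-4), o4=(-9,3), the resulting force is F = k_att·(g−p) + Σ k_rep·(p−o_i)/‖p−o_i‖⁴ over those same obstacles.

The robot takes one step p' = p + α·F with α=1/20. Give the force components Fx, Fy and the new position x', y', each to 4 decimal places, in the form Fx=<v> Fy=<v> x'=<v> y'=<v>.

F_att = 3/4·(g−p) = 3/4·(-5,4) = (-3.7500,3.0000)
o1: d²=25 ≤ ρ²=57; F_rep = 4·(-3,4)/25² = (-0.0192,0.0256)
o2: d²=274 > ρ²=57 → inactive
o3: d²=10 ≤ ρ²=57; F_rep = 4·(-3,1)/10² = (-0.1200,0.0400)
o4: d²=100 > ρ²=57 → inactive
F = F_att + ΣF_rep = (-3.8892,3.0656)
p' = p + 1/20·F = (-1.1945,-2.8467)

Fx=-3.8892 Fy=3.0656 x'=-1.1945 y'=-2.8467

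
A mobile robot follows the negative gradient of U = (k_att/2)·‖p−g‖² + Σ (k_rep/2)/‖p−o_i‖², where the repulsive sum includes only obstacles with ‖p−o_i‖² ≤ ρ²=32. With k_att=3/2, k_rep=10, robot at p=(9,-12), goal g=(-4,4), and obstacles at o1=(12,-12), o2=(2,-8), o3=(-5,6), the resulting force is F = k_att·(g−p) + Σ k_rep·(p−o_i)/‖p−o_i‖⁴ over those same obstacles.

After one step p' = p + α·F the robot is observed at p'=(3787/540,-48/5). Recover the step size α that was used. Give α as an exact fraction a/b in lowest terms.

F_att = 3/2·(g−p) = 3/2·(-13,16) = (-19.5000,24.0000)
o1: d²=9 ≤ ρ²=32; F_rep = 10·(-3,0)/9² = (-0.3704,0.0000)
o2: d²=65 > ρ²=32 → inactive
o3: d²=520 > ρ²=32 → inactive
F = F_att + ΣF_rep = (-19.8704,24.0000)
Δp = p'−p = (-1.9870,2.4000); α = Δx/Fx = (-1073/540) / (-1073/54) = 1/10
check: Δy/Fy = (12/5) / (24) = 1/10 ✓

α = 1/10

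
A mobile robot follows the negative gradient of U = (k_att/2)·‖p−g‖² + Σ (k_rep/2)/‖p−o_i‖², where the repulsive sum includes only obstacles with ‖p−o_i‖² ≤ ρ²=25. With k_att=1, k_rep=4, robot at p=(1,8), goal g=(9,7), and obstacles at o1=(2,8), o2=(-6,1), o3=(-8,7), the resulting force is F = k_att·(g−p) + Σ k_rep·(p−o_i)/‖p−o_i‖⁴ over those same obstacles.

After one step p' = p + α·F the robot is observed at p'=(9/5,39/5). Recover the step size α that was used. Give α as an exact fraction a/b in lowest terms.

α = 1/5

F_att = 1·(g−p) = 1·(8,-1) = (8.0000,-1.0000)
o1: d²=1 ≤ ρ²=25; F_rep = 4·(-1,0)/1² = (-4.0000,0.0000)
o2: d²=98 > ρ²=25 → inactive
o3: d²=82 > ρ²=25 → inactive
F = F_att + ΣF_rep = (4.0000,-1.0000)
Δp = p'−p = (0.8000,-0.2000); α = Δx/Fx = (4/5) / (4) = 1/5
check: Δy/Fy = (-1/5) / (-1) = 1/5 ✓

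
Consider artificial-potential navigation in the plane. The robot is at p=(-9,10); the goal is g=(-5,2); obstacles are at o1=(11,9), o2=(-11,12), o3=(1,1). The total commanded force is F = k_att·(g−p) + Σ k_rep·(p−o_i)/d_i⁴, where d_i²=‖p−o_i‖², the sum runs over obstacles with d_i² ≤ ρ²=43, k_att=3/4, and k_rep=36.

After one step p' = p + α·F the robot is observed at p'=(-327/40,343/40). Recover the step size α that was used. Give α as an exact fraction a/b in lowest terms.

α = 1/5

F_att = 3/4·(g−p) = 3/4·(4,-8) = (3.0000,-6.0000)
o1: d²=401 > ρ²=43 → inactive
o2: d²=8 ≤ ρ²=43; F_rep = 36·(2,-2)/8² = (1.1250,-1.1250)
o3: d²=181 > ρ²=43 → inactive
F = F_att + ΣF_rep = (4.1250,-7.1250)
Δp = p'−p = (0.8250,-1.4250); α = Δx/Fx = (33/40) / (33/8) = 1/5
check: Δy/Fy = (-57/40) / (-57/8) = 1/5 ✓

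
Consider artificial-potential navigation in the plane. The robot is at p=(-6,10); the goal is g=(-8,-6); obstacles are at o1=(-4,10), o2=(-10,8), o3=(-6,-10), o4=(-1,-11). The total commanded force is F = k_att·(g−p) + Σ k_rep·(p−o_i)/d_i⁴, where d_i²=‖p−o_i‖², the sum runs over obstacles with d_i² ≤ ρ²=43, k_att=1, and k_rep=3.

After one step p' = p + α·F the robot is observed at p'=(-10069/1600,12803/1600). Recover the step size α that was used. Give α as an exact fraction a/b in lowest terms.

α = 1/8

F_att = 1·(g−p) = 1·(-2,-16) = (-2.0000,-16.0000)
o1: d²=4 ≤ ρ²=43; F_rep = 3·(-2,0)/4² = (-0.3750,0.0000)
o2: d²=20 ≤ ρ²=43; F_rep = 3·(4,2)/20² = (0.0300,0.0150)
o3: d²=400 > ρ²=43 → inactive
o4: d²=466 > ρ²=43 → inactive
F = F_att + ΣF_rep = (-2.3450,-15.9850)
Δp = p'−p = (-0.2931,-1.9981); α = Δx/Fx = (-469/1600) / (-469/200) = 1/8
check: Δy/Fy = (-3197/1600) / (-3197/200) = 1/8 ✓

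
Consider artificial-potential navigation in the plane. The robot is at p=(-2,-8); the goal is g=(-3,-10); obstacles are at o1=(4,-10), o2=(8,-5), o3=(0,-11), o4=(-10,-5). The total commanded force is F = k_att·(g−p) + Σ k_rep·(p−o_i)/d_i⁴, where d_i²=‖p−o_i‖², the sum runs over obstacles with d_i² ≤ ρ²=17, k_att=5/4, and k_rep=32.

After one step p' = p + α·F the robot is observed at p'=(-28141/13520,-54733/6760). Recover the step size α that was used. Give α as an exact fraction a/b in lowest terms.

F_att = 5/4·(g−p) = 5/4·(-1,-2) = (-1.2500,-2.5000)
o1: d²=40 > ρ²=17 → inactive
o2: d²=109 > ρ²=17 → inactive
o3: d²=13 ≤ ρ²=17; F_rep = 32·(-2,3)/13² = (-0.3787,0.5680)
o4: d²=73 > ρ²=17 → inactive
F = F_att + ΣF_rep = (-1.6287,-1.9320)
Δp = p'−p = (-0.0814,-0.0966); α = Δx/Fx = (-1101/13520) / (-1101/676) = 1/20
check: Δy/Fy = (-653/6760) / (-653/338) = 1/20 ✓

α = 1/20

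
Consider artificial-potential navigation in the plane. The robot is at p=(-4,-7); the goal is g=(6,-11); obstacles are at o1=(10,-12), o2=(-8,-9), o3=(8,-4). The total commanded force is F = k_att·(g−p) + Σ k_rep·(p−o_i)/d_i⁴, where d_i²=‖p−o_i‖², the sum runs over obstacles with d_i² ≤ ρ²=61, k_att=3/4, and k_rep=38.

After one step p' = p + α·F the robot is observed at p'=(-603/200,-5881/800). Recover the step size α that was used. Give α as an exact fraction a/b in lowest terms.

F_att = 3/4·(g−p) = 3/4·(10,-4) = (7.5000,-3.0000)
o1: d²=221 > ρ²=61 → inactive
o2: d²=20 ≤ ρ²=61; F_rep = 38·(4,2)/20² = (0.3800,0.1900)
o3: d²=153 > ρ²=61 → inactive
F = F_att + ΣF_rep = (7.8800,-2.8100)
Δp = p'−p = (0.9850,-0.3513); α = Δx/Fx = (197/200) / (197/25) = 1/8
check: Δy/Fy = (-281/800) / (-281/100) = 1/8 ✓

α = 1/8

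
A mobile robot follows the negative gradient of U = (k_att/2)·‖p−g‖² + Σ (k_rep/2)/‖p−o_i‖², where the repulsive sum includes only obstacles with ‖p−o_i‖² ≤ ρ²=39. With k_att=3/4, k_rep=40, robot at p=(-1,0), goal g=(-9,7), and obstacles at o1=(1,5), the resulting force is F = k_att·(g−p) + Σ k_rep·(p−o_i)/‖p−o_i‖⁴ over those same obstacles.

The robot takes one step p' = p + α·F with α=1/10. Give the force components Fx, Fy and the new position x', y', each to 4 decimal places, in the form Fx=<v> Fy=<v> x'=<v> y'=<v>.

F_att = 3/4·(g−p) = 3/4·(-8,7) = (-6.0000,5.2500)
o1: d²=29 ≤ ρ²=39; F_rep = 40·(-2,-5)/29² = (-0.0951,-0.2378)
F = F_att + ΣF_rep = (-6.0951,5.0122)
p' = p + 1/10·F = (-1.6095,0.5012)

Fx=-6.0951 Fy=5.0122 x'=-1.6095 y'=0.5012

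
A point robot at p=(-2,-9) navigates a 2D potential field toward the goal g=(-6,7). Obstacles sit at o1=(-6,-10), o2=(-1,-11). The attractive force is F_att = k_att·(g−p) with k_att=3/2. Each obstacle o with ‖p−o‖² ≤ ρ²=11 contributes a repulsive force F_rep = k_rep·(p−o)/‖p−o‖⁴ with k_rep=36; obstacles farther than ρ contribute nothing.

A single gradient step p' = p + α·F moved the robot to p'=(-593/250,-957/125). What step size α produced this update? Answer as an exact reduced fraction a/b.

α = 1/20

F_att = 3/2·(g−p) = 3/2·(-4,16) = (-6.0000,24.0000)
o1: d²=17 > ρ²=11 → inactive
o2: d²=5 ≤ ρ²=11; F_rep = 36·(-1,2)/5² = (-1.4400,2.8800)
F = F_att + ΣF_rep = (-7.4400,26.8800)
Δp = p'−p = (-0.3720,1.3440); α = Δx/Fx = (-93/250) / (-186/25) = 1/20
check: Δy/Fy = (168/125) / (672/25) = 1/20 ✓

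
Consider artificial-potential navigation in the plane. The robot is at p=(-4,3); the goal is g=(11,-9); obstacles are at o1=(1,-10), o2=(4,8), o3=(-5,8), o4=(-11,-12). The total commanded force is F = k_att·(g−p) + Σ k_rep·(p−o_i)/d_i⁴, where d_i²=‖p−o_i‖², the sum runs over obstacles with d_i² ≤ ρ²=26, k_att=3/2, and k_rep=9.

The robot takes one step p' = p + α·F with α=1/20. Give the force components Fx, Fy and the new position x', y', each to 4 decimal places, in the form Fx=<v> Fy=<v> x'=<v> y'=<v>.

F_att = 3/2·(g−p) = 3/2·(15,-12) = (22.5000,-18.0000)
o1: d²=194 > ρ²=26 → inactive
o2: d²=89 > ρ²=26 → inactive
o3: d²=26 ≤ ρ²=26; F_rep = 9·(1,-5)/26² = (0.0133,-0.0666)
o4: d²=274 > ρ²=26 → inactive
F = F_att + ΣF_rep = (22.5133,-18.0666)
p' = p + 1/20·F = (-2.8743,2.0967)

Fx=22.5133 Fy=-18.0666 x'=-2.8743 y'=2.0967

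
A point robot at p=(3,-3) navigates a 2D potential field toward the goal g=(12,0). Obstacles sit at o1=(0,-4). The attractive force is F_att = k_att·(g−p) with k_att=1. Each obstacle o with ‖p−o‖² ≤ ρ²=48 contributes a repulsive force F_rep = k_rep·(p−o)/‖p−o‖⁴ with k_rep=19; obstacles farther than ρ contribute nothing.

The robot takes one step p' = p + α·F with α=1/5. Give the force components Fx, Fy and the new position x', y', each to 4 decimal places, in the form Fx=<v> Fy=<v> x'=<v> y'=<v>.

F_att = 1·(g−p) = 1·(9,3) = (9.0000,3.0000)
o1: d²=10 ≤ ρ²=48; F_rep = 19·(3,1)/10² = (0.5700,0.1900)
F = F_att + ΣF_rep = (9.5700,3.1900)
p' = p + 1/5·F = (4.9140,-2.3620)

Fx=9.5700 Fy=3.1900 x'=4.9140 y'=-2.3620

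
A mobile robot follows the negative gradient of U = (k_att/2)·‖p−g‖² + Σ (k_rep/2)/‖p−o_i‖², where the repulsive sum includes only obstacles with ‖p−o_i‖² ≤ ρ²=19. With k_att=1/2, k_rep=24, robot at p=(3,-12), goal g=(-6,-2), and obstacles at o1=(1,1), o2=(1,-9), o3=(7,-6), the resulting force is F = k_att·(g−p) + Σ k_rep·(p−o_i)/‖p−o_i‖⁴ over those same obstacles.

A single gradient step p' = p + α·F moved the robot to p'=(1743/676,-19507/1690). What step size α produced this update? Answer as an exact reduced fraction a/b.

α = 1/10

F_att = 1/2·(g−p) = 1/2·(-9,10) = (-4.5000,5.0000)
o1: d²=173 > ρ²=19 → inactive
o2: d²=13 ≤ ρ²=19; F_rep = 24·(2,-3)/13² = (0.2840,-0.4260)
o3: d²=52 > ρ²=19 → inactive
F = F_att + ΣF_rep = (-4.2160,4.5740)
Δp = p'−p = (-0.4216,0.4574); α = Δx/Fx = (-285/676) / (-1425/338) = 1/10
check: Δy/Fy = (773/1690) / (773/169) = 1/10 ✓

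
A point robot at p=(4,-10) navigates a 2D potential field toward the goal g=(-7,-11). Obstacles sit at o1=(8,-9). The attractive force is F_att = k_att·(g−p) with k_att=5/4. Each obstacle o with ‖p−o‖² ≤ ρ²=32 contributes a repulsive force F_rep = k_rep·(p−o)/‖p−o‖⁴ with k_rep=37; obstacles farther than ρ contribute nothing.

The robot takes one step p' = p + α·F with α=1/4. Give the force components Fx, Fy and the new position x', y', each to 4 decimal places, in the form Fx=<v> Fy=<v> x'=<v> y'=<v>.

F_att = 5/4·(g−p) = 5/4·(-11,-1) = (-13.7500,-1.2500)
o1: d²=17 ≤ ρ²=32; F_rep = 37·(-4,-1)/17² = (-0.5121,-0.1280)
F = F_att + ΣF_rep = (-14.2621,-1.3780)
p' = p + 1/4·F = (0.4345,-10.3445)

Fx=-14.2621 Fy=-1.3780 x'=0.4345 y'=-10.3445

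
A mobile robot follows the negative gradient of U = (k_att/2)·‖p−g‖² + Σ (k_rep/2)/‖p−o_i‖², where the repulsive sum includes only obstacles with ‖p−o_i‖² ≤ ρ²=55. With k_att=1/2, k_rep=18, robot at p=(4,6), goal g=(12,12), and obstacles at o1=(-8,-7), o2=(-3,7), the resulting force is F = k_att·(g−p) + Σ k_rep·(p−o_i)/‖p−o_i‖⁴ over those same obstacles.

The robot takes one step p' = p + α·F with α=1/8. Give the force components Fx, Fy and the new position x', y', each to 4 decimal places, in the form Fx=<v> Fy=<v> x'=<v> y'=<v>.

F_att = 1/2·(g−p) = 1/2·(8,6) = (4.0000,3.0000)
o1: d²=313 > ρ²=55 → inactive
o2: d²=50 ≤ ρ²=55; F_rep = 18·(7,-1)/50² = (0.0504,-0.0072)
F = F_att + ΣF_rep = (4.0504,2.9928)
p' = p + 1/8·F = (4.5063,6.3741)

Fx=4.0504 Fy=2.9928 x'=4.5063 y'=6.3741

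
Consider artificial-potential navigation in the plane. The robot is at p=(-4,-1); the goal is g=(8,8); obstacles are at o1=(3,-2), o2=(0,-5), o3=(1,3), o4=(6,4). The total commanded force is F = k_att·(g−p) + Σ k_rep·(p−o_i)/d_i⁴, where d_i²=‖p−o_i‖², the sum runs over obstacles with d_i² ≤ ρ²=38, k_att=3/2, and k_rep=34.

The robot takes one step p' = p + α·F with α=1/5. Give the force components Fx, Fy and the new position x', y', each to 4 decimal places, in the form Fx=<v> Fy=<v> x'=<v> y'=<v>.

Fx=17.8672 Fy=13.6328 x'=-0.4266 y'=1.7266

F_att = 3/2·(g−p) = 3/2·(12,9) = (18.0000,13.5000)
o1: d²=50 > ρ²=38 → inactive
o2: d²=32 ≤ ρ²=38; F_rep = 34·(-4,4)/32² = (-0.1328,0.1328)
o3: d²=41 > ρ²=38 → inactive
o4: d²=125 > ρ²=38 → inactive
F = F_att + ΣF_rep = (17.8672,13.6328)
p' = p + 1/5·F = (-0.4266,1.7266)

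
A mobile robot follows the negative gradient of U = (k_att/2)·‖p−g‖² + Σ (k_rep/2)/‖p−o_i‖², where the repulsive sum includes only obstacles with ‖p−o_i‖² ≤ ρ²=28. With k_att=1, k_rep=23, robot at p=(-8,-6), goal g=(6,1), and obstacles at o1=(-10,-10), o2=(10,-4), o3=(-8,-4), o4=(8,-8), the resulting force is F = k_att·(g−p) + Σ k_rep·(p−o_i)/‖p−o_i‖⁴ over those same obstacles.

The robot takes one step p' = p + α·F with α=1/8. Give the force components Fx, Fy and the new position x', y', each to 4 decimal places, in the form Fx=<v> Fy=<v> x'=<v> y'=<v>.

F_att = 1·(g−p) = 1·(14,7) = (14.0000,7.0000)
o1: d²=20 ≤ ρ²=28; F_rep = 23·(2,4)/20² = (0.1150,0.2300)
o2: d²=328 > ρ²=28 → inactive
o3: d²=4 ≤ ρ²=28; F_rep = 23·(0,-2)/4² = (0.0000,-2.8750)
o4: d²=260 > ρ²=28 → inactive
F = F_att + ΣF_rep = (14.1150,4.3550)
p' = p + 1/8·F = (-6.2356,-5.4556)

Fx=14.1150 Fy=4.3550 x'=-6.2356 y'=-5.4556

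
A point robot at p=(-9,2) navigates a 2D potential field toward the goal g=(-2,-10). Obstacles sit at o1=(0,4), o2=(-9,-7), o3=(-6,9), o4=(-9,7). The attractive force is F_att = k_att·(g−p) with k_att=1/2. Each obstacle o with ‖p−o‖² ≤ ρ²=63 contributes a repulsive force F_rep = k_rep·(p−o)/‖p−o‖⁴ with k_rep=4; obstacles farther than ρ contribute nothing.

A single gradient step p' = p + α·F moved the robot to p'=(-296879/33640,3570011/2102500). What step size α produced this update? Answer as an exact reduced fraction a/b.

F_att = 1/2·(g−p) = 1/2·(7,-12) = (3.5000,-6.0000)
o1: d²=85 > ρ²=63 → inactive
o2: d²=81 > ρ²=63 → inactive
o3: d²=58 ≤ ρ²=63; F_rep = 4·(-3,-7)/58² = (-0.0036,-0.0083)
o4: d²=25 ≤ ρ²=63; F_rep = 4·(0,-5)/25² = (0.0000,-0.0320)
F = F_att + ΣF_rep = (3.4964,-6.0403)
Δp = p'−p = (0.1748,-0.3020); α = Δx/Fx = (5881/33640) / (5881/1682) = 1/20
check: Δy/Fy = (-634989/2102500) / (-634989/105125) = 1/20 ✓

α = 1/20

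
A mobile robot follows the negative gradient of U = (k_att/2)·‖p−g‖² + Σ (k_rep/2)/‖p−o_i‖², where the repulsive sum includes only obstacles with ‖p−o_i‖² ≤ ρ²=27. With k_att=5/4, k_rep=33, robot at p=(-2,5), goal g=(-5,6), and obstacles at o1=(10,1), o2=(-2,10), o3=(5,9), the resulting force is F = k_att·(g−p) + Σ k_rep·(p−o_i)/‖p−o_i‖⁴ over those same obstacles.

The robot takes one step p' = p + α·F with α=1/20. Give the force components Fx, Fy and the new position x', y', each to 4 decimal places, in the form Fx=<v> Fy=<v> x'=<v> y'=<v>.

F_att = 5/4·(g−p) = 5/4·(-3,1) = (-3.7500,1.2500)
o1: d²=160 > ρ²=27 → inactive
o2: d²=25 ≤ ρ²=27; F_rep = 33·(0,-5)/25² = (0.0000,-0.2640)
o3: d²=65 > ρ²=27 → inactive
F = F_att + ΣF_rep = (-3.7500,0.9860)
p' = p + 1/20·F = (-2.1875,5.0493)

Fx=-3.7500 Fy=0.9860 x'=-2.1875 y'=5.0493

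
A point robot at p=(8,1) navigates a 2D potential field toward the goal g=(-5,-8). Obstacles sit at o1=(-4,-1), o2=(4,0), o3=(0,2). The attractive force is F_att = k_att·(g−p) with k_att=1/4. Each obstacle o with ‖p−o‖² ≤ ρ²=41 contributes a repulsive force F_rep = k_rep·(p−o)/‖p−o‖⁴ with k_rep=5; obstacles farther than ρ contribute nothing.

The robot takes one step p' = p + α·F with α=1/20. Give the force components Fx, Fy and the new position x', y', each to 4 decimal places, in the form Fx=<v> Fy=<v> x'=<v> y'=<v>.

Fx=-3.1808 Fy=-2.2327 x'=7.8410 y'=0.8884

F_att = 1/4·(g−p) = 1/4·(-13,-9) = (-3.2500,-2.2500)
o1: d²=148 > ρ²=41 → inactive
o2: d²=17 ≤ ρ²=41; F_rep = 5·(4,1)/17² = (0.0692,0.0173)
o3: d²=65 > ρ²=41 → inactive
F = F_att + ΣF_rep = (-3.1808,-2.2327)
p' = p + 1/20·F = (7.8410,0.8884)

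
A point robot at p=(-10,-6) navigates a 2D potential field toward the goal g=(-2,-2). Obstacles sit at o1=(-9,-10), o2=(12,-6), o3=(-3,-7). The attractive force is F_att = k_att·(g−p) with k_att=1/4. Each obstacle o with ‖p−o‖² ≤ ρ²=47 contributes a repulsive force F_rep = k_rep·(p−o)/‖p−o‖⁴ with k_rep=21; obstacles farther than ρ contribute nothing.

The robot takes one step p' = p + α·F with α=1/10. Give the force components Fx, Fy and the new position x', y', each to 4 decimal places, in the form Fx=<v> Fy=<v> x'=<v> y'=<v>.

Fx=1.9273 Fy=1.2907 x'=-9.8073 y'=-5.8709

F_att = 1/4·(g−p) = 1/4·(8,4) = (2.0000,1.0000)
o1: d²=17 ≤ ρ²=47; F_rep = 21·(-1,4)/17² = (-0.0727,0.2907)
o2: d²=484 > ρ²=47 → inactive
o3: d²=50 > ρ²=47 → inactive
F = F_att + ΣF_rep = (1.9273,1.2907)
p' = p + 1/10·F = (-9.8073,-5.8709)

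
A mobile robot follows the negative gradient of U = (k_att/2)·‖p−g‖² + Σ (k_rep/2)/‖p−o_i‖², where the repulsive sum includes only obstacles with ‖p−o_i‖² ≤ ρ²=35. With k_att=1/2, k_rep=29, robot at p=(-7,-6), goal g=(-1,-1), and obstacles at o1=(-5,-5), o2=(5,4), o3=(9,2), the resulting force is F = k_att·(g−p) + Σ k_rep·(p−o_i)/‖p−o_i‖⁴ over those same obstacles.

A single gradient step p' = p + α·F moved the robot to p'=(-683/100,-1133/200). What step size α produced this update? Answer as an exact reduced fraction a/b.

α = 1/4

F_att = 1/2·(g−p) = 1/2·(6,5) = (3.0000,2.5000)
o1: d²=5 ≤ ρ²=35; F_rep = 29·(-2,-1)/5² = (-2.3200,-1.1600)
o2: d²=244 > ρ²=35 → inactive
o3: d²=320 > ρ²=35 → inactive
F = F_att + ΣF_rep = (0.6800,1.3400)
Δp = p'−p = (0.1700,0.3350); α = Δx/Fx = (17/100) / (17/25) = 1/4
check: Δy/Fy = (67/200) / (67/50) = 1/4 ✓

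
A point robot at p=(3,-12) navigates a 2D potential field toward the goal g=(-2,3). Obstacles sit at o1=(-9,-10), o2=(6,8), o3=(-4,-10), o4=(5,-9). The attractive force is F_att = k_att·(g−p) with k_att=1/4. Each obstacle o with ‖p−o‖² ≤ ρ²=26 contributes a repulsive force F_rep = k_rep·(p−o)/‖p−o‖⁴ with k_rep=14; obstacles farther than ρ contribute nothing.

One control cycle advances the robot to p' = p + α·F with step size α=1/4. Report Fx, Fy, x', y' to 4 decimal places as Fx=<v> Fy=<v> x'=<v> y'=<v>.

Fx=-1.4157 Fy=3.5015 x'=2.6461 y'=-11.1246

F_att = 1/4·(g−p) = 1/4·(-5,15) = (-1.2500,3.7500)
o1: d²=148 > ρ²=26 → inactive
o2: d²=409 > ρ²=26 → inactive
o3: d²=53 > ρ²=26 → inactive
o4: d²=13 ≤ ρ²=26; F_rep = 14·(-2,-3)/13² = (-0.1657,-0.2485)
F = F_att + ΣF_rep = (-1.4157,3.5015)
p' = p + 1/4·F = (2.6461,-11.1246)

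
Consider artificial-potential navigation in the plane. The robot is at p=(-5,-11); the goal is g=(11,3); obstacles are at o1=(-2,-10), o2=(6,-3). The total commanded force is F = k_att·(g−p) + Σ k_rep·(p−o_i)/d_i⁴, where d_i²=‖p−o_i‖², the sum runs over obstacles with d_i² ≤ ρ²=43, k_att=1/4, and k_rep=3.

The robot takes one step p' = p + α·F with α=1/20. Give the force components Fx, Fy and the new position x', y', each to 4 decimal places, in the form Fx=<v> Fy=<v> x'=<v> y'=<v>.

F_att = 1/4·(g−p) = 1/4·(16,14) = (4.0000,3.5000)
o1: d²=10 ≤ ρ²=43; F_rep = 3·(-3,-1)/10² = (-0.0900,-0.0300)
o2: d²=185 > ρ²=43 → inactive
F = F_att + ΣF_rep = (3.9100,3.4700)
p' = p + 1/20·F = (-4.8045,-10.8265)

Fx=3.9100 Fy=3.4700 x'=-4.8045 y'=-10.8265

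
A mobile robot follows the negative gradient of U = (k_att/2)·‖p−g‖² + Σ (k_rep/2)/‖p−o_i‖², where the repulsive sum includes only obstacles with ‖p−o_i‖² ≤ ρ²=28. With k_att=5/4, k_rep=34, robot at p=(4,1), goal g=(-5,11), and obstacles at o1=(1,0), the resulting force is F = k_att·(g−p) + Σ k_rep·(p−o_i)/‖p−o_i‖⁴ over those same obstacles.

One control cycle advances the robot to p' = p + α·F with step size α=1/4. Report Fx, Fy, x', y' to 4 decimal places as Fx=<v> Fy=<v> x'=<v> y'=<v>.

Fx=-10.2300 Fy=12.8400 x'=1.4425 y'=4.2100

F_att = 5/4·(g−p) = 5/4·(-9,10) = (-11.2500,12.5000)
o1: d²=10 ≤ ρ²=28; F_rep = 34·(3,1)/10² = (1.0200,0.3400)
F = F_att + ΣF_rep = (-10.2300,12.8400)
p' = p + 1/4·F = (1.4425,4.2100)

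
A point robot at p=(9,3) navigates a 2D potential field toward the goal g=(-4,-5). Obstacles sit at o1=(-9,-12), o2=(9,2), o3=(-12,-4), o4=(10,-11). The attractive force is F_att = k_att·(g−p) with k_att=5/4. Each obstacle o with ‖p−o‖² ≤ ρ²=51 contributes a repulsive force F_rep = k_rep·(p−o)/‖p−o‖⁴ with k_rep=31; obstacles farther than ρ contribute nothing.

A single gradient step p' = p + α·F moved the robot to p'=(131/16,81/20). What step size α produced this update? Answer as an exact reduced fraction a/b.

F_att = 5/4·(g−p) = 5/4·(-13,-8) = (-16.2500,-10.0000)
o1: d²=549 > ρ²=51 → inactive
o2: d²=1 ≤ ρ²=51; F_rep = 31·(0,1)/1² = (0.0000,31.0000)
o3: d²=490 > ρ²=51 → inactive
o4: d²=197 > ρ²=51 → inactive
F = F_att + ΣF_rep = (-16.2500,21.0000)
Δp = p'−p = (-0.8125,1.0500); α = Δx/Fx = (-13/16) / (-65/4) = 1/20
check: Δy/Fy = (21/20) / (21) = 1/20 ✓

α = 1/20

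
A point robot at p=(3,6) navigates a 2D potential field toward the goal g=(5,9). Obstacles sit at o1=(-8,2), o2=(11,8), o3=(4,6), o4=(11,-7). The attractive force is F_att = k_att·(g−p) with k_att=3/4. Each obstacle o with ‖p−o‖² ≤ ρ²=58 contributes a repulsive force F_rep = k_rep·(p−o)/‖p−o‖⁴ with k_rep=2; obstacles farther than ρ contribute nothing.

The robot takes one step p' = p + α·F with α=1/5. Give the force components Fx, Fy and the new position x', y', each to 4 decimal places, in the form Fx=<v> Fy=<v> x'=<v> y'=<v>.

Fx=-0.5000 Fy=2.2500 x'=2.9000 y'=6.4500

F_att = 3/4·(g−p) = 3/4·(2,3) = (1.5000,2.2500)
o1: d²=137 > ρ²=58 → inactive
o2: d²=68 > ρ²=58 → inactive
o3: d²=1 ≤ ρ²=58; F_rep = 2·(-1,0)/1² = (-2.0000,0.0000)
o4: d²=233 > ρ²=58 → inactive
F = F_att + ΣF_rep = (-0.5000,2.2500)
p' = p + 1/5·F = (2.9000,6.4500)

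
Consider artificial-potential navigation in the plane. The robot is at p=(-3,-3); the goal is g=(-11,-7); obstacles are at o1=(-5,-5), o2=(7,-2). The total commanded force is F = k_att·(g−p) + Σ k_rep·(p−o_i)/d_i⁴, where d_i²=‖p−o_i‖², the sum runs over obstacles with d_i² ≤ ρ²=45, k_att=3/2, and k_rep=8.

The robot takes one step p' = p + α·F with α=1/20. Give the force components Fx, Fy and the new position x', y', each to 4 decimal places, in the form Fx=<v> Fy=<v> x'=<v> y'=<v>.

Fx=-11.7500 Fy=-5.7500 x'=-3.5875 y'=-3.2875

F_att = 3/2·(g−p) = 3/2·(-8,-4) = (-12.0000,-6.0000)
o1: d²=8 ≤ ρ²=45; F_rep = 8·(2,2)/8² = (0.2500,0.2500)
o2: d²=101 > ρ²=45 → inactive
F = F_att + ΣF_rep = (-11.7500,-5.7500)
p' = p + 1/20·F = (-3.5875,-3.2875)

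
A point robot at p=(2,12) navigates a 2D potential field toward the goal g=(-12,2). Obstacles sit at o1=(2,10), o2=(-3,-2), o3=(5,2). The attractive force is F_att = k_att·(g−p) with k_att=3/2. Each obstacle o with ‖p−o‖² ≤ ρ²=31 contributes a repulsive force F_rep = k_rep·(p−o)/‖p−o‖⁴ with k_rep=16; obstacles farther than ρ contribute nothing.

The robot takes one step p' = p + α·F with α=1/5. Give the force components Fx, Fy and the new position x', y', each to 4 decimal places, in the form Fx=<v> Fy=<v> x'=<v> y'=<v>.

F_att = 3/2·(g−p) = 3/2·(-14,-10) = (-21.0000,-15.0000)
o1: d²=4 ≤ ρ²=31; F_rep = 16·(0,2)/4² = (0.0000,2.0000)
o2: d²=221 > ρ²=31 → inactive
o3: d²=109 > ρ²=31 → inactive
F = F_att + ΣF_rep = (-21.0000,-13.0000)
p' = p + 1/5·F = (-2.2000,9.4000)

Fx=-21.0000 Fy=-13.0000 x'=-2.2000 y'=9.4000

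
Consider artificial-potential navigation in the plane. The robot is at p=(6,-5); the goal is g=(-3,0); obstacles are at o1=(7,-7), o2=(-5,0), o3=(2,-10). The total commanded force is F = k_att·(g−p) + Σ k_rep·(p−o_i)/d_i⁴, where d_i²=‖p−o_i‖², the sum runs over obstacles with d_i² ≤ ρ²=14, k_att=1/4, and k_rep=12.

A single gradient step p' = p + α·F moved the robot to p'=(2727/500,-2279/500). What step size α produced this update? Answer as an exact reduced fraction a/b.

F_att = 1/4·(g−p) = 1/4·(-9,5) = (-2.2500,1.2500)
o1: d²=5 ≤ ρ²=14; F_rep = 12·(-1,2)/5² = (-0.4800,0.9600)
o2: d²=146 > ρ²=14 → inactive
o3: d²=41 > ρ²=14 → inactive
F = F_att + ΣF_rep = (-2.7300,2.2100)
Δp = p'−p = (-0.5460,0.4420); α = Δx/Fx = (-273/500) / (-273/100) = 1/5
check: Δy/Fy = (221/500) / (221/100) = 1/5 ✓

α = 1/5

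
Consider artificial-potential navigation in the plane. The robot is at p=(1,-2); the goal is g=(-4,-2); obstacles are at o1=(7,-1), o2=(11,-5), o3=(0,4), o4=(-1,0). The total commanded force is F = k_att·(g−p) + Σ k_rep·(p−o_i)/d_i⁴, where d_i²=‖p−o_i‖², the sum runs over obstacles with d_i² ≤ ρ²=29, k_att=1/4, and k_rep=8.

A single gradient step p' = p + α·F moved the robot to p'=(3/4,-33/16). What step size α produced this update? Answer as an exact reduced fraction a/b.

F_att = 1/4·(g−p) = 1/4·(-5,0) = (-1.2500,0.0000)
o1: d²=37 > ρ²=29 → inactive
o2: d²=109 > ρ²=29 → inactive
o3: d²=37 > ρ²=29 → inactive
o4: d²=8 ≤ ρ²=29; F_rep = 8·(2,-2)/8² = (0.2500,-0.2500)
F = F_att + ΣF_rep = (-1.0000,-0.2500)
Δp = p'−p = (-0.2500,-0.0625); α = Δx/Fx = (-1/4) / (-1) = 1/4
check: Δy/Fy = (-1/16) / (-1/4) = 1/4 ✓

α = 1/4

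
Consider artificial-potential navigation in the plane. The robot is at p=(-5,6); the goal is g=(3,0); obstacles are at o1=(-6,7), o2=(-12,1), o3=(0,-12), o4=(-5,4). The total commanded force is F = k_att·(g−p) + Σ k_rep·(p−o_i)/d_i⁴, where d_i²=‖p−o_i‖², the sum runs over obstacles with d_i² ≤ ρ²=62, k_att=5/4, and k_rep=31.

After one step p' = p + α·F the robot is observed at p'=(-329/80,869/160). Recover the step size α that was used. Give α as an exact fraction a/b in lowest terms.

F_att = 5/4·(g−p) = 5/4·(8,-6) = (10.0000,-7.5000)
o1: d²=2 ≤ ρ²=62; F_rep = 31·(1,-1)/2² = (7.7500,-7.7500)
o2: d²=74 > ρ²=62 → inactive
o3: d²=349 > ρ²=62 → inactive
o4: d²=4 ≤ ρ²=62; F_rep = 31·(0,2)/4² = (0.0000,3.8750)
F = F_att + ΣF_rep = (17.7500,-11.3750)
Δp = p'−p = (0.8875,-0.5687); α = Δx/Fx = (71/80) / (71/4) = 1/20
check: Δy/Fy = (-91/160) / (-91/8) = 1/20 ✓

α = 1/20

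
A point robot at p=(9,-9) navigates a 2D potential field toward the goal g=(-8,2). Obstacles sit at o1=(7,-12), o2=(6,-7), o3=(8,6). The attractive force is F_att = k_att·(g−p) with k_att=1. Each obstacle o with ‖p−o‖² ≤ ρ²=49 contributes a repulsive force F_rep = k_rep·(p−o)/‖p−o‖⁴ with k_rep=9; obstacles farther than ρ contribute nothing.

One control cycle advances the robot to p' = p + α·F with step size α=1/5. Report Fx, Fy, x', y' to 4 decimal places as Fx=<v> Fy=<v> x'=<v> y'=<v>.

Fx=-16.7337 Fy=11.0533 x'=5.6533 y'=-6.7893

F_att = 1·(g−p) = 1·(-17,11) = (-17.0000,11.0000)
o1: d²=13 ≤ ρ²=49; F_rep = 9·(2,3)/13² = (0.1065,0.1598)
o2: d²=13 ≤ ρ²=49; F_rep = 9·(3,-2)/13² = (0.1598,-0.1065)
o3: d²=226 > ρ²=49 → inactive
F = F_att + ΣF_rep = (-16.7337,11.0533)
p' = p + 1/5·F = (5.6533,-6.7893)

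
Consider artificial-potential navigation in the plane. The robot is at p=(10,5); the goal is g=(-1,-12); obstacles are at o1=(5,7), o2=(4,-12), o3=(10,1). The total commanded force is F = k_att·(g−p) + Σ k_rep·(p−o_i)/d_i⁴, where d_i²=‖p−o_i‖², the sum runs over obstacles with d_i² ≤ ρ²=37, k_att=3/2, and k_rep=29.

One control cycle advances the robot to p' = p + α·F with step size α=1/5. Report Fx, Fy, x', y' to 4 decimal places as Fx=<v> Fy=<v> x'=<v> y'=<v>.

Fx=-16.3276 Fy=-25.1158 x'=6.7345 y'=-0.0232

F_att = 3/2·(g−p) = 3/2·(-11,-17) = (-16.5000,-25.5000)
o1: d²=29 ≤ ρ²=37; F_rep = 29·(5,-2)/29² = (0.1724,-0.0690)
o2: d²=325 > ρ²=37 → inactive
o3: d²=16 ≤ ρ²=37; F_rep = 29·(0,4)/16² = (0.0000,0.4531)
F = F_att + ΣF_rep = (-16.3276,-25.1158)
p' = p + 1/5·F = (6.7345,-0.0232)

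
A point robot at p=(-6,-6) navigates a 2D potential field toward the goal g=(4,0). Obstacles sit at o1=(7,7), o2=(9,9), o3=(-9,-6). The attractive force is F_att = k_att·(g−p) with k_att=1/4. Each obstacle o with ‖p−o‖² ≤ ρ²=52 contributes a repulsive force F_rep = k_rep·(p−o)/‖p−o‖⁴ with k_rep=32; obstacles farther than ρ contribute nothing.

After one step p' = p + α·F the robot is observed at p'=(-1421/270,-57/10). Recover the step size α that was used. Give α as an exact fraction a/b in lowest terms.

α = 1/5

F_att = 1/4·(g−p) = 1/4·(10,6) = (2.5000,1.5000)
o1: d²=338 > ρ²=52 → inactive
o2: d²=450 > ρ²=52 → inactive
o3: d²=9 ≤ ρ²=52; F_rep = 32·(3,0)/9² = (1.1852,0.0000)
F = F_att + ΣF_rep = (3.6852,1.5000)
Δp = p'−p = (0.7370,0.3000); α = Δx/Fx = (199/270) / (199/54) = 1/5
check: Δy/Fy = (3/10) / (3/2) = 1/5 ✓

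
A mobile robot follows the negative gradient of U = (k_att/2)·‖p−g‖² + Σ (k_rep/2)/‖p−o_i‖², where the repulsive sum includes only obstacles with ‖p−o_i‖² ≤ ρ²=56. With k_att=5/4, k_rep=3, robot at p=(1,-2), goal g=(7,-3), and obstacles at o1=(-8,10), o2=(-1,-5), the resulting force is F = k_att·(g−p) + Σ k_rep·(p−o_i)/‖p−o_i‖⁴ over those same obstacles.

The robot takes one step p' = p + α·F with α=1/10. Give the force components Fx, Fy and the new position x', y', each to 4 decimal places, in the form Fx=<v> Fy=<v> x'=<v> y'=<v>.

Fx=7.5355 Fy=-1.1967 x'=1.7536 y'=-2.1197

F_att = 5/4·(g−p) = 5/4·(6,-1) = (7.5000,-1.2500)
o1: d²=225 > ρ²=56 → inactive
o2: d²=13 ≤ ρ²=56; F_rep = 3·(2,3)/13² = (0.0355,0.0533)
F = F_att + ΣF_rep = (7.5355,-1.1967)
p' = p + 1/10·F = (1.7536,-2.1197)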